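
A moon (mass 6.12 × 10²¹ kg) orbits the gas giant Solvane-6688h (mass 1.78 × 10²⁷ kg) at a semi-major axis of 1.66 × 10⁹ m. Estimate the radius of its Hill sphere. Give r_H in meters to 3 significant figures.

1.74 × 10⁷ m

r_H ≈ a (m/3M)^(1/3)
    = (1.66 × 10⁹) × (6.12 × 10²¹ / (3 × 1.78 × 10²⁷))^(1/3)
    = 1.74 × 10⁷ m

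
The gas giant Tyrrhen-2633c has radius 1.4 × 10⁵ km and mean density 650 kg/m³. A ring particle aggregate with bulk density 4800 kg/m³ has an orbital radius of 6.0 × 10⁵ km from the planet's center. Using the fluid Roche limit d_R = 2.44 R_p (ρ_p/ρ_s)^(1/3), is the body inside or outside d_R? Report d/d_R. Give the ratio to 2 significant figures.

outside; d/d_R ≈ 3.4

d_R = 2.44 × (1.4 × 10⁵ km) × (650/4800)^(1/3) = 1.754 × 10⁵ km
d/d_R = (6.0 × 10⁵) / (1.754 × 10⁵) = 3.4
Since d/d_R > 1, the body is outside the Roche limit.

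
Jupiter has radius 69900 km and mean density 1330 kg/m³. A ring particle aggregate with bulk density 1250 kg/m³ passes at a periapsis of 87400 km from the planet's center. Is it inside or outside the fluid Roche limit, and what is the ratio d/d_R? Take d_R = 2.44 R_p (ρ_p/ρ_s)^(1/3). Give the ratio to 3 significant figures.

d_R = 2.44 × (69900 km) × (1330/1250)^(1/3) = 1.741 × 10⁵ km
d/d_R = (87400) / (1.741 × 10⁵) = 0.502
Since d/d_R < 1, the body is inside the Roche limit.

inside; d/d_R ≈ 0.502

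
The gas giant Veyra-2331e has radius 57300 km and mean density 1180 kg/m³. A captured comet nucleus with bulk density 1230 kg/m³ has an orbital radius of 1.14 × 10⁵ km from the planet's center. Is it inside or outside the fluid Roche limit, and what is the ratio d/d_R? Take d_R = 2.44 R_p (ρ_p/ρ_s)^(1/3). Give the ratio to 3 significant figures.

inside; d/d_R ≈ 0.827

d_R = 2.44 × (57300 km) × (1180/1230)^(1/3) = 1.379 × 10⁵ km
d/d_R = (1.14 × 10⁵) / (1.379 × 10⁵) = 0.827
Since d/d_R < 1, the body is inside the Roche limit.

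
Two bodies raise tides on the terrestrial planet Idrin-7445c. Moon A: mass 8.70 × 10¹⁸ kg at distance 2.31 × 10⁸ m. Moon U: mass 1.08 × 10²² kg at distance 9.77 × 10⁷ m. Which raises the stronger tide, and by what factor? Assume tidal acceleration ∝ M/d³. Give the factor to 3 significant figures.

Moon U, by a factor of ≈ 16400

The tide-raising term goes as M/d³ (the gradient of a 1/d² field).
Moon A: (8.70 × 10¹⁸) / (2.31 × 10⁸)³ = 7.058 × 10⁻⁷
Moon U: (1.08 × 10²²) / (9.77 × 10⁷)³ = 1.158 × 10⁻²
Ratio (larger/smaller) = 16400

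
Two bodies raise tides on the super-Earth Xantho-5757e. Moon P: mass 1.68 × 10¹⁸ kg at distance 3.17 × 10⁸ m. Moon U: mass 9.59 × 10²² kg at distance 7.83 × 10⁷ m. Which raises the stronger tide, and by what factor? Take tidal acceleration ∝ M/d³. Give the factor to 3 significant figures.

Tidal stretch scales as M/d³; compute that for each body.
Moon P: (1.68 × 10¹⁸) / (3.17 × 10⁸)³ = 5.274 × 10⁻⁸
Moon U: (9.59 × 10²²) / (7.83 × 10⁷)³ = 1.998 × 10⁻¹
Ratio (larger/smaller) = 3.79 × 10⁶

Moon U, by a factor of ≈ 3.79 × 10⁶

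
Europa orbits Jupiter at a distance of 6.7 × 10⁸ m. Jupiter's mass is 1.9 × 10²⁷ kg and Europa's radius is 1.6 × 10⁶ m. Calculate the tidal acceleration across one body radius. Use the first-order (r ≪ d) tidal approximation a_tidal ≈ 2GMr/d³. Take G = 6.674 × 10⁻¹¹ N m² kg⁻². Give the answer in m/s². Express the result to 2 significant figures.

1.3 × 10⁻³ m/s²

Δa = 2GMr/d³
   = 2 × (6.674 × 10⁻¹¹) × (1.9 × 10²⁷) × (1.6 × 10⁶) / (6.7 × 10⁸)³
   = 1.3 × 10⁻³ m/s²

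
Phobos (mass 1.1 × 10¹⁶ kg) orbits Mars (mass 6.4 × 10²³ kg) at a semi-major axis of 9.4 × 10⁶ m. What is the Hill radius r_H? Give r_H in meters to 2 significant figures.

1.7 × 10⁴ m

r_H ≈ a (m/3M)^(1/3)
    = (9.4 × 10⁶) × (1.1 × 10¹⁶ / (3 × 6.4 × 10²³))^(1/3)
    = 1.7 × 10⁴ m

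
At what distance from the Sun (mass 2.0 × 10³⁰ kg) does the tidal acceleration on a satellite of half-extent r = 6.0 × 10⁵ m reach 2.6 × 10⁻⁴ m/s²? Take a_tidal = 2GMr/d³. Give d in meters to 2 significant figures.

2GMr/d³ = a_tidal  ⇒  d = (2GMr / a_tidal)^(1/3)
d = (2 × 6.674×10⁻¹¹ × (2.0 × 10³⁰) × (6.0 × 10⁵) / (2.6 × 10⁻⁴))^(1/3)
  = 8.5 × 10⁹ m

8.5 × 10⁹ m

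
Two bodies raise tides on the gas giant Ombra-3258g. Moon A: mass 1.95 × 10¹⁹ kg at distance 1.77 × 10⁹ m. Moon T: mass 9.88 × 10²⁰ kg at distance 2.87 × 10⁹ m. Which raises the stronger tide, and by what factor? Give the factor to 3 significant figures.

Moon T, by a factor of ≈ 11.9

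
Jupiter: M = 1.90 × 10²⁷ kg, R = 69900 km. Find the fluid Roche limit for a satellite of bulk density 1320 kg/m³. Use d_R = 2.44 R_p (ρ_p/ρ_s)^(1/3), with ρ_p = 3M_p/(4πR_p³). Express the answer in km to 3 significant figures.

ρ_p = 3M_p/(4πR_p³) = 3 × (1.90 × 10²⁷) / (4π × (6.99 × 10⁷ m)³) = 1330 kg/m³
d_R = 2.44 × 69900 km × (1330/1320)^(1/3)
    = 1.71 × 10⁵ km

1.71 × 10⁵ km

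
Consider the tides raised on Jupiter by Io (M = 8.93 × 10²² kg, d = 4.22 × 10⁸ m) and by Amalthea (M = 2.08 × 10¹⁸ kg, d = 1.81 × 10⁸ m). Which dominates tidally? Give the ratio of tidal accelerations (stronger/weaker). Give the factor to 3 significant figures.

Io, by a factor of ≈ 3390

Tidal stretch scales as M/d³; compute that for each body.
Io: (8.93 × 10²²) / (4.22 × 10⁸)³ = 1.188 × 10⁻³
Amalthea: (2.08 × 10¹⁸) / (1.81 × 10⁸)³ = 3.508 × 10⁻⁷
Ratio (larger/smaller) = 3390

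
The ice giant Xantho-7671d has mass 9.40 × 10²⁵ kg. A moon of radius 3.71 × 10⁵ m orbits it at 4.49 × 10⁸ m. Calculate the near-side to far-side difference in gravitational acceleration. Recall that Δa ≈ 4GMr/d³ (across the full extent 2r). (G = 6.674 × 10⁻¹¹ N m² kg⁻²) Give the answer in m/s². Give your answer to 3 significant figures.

1.03 × 10⁻⁴ m/s²

Differencing GM/(d−r)² and GM/(d+r)² to first order in r/d gives 4GMr/d³.
a_tidal = 4GMr/d³
        = 4 × (6.674 × 10⁻¹¹) × (9.40 × 10²⁵) × (3.71 × 10⁵) / (4.49 × 10⁸)³
        = 1.03 × 10⁻⁴ m/s²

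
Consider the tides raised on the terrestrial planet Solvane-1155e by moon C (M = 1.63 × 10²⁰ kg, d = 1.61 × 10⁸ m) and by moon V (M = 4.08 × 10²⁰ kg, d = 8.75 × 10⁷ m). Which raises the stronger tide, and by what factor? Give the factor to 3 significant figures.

The tide-raising term goes as M/d³ (the gradient of a 1/d² field).
Moon C: (1.63 × 10²⁰) / (1.61 × 10⁸)³ = 3.906 × 10⁻⁵
Moon V: (4.08 × 10²⁰) / (8.75 × 10⁷)³ = 6.090 × 10⁻⁴
Ratio (larger/smaller) = 15.6

Moon V, by a factor of ≈ 15.6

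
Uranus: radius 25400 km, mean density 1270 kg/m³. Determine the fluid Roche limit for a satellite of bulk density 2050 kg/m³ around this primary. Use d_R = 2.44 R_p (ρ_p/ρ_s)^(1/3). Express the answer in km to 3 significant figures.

52800 km

d_R = 2.44 × 25400 km × (1270/2050)^(1/3)
    = 52800 km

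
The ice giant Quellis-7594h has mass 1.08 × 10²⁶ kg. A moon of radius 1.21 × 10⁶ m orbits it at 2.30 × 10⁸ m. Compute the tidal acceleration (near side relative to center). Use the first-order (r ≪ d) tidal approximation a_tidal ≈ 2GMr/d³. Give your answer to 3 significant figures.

Since r ≪ d, expand the inverse-square field across one radius to get the leading 2GMr/d³ term.
a_tidal = 2GMr/d³
        = 2 × (6.674 × 10⁻¹¹) × (1.08 × 10²⁶) × (1.21 × 10⁶) / (2.30 × 10⁸)³
        = 1.43 × 10⁻³ m/s²

1.43 × 10⁻³ m/s²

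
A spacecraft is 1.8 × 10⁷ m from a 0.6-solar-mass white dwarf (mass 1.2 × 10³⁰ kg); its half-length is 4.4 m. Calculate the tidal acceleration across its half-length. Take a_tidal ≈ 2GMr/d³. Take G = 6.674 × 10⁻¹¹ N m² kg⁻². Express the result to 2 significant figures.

1.2 × 10⁻¹ m/s²

a_tidal = 2GMr/d³
        = 2 × (6.674 × 10⁻¹¹) × (1.2 × 10³⁰) × (4.4) / (1.8 × 10⁷)³
        = 1.2 × 10⁻¹ m/s²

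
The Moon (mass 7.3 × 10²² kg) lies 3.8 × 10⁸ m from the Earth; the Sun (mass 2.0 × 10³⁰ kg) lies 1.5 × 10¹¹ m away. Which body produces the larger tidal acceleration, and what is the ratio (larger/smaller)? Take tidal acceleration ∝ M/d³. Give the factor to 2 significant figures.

Compare M/d³ for the two perturbers:
The Moon: (7.3 × 10²²) / (3.8 × 10⁸)³ = 1.330 × 10⁻³
The Sun: (2.0 × 10³⁰) / (1.5 × 10¹¹)³ = 5.926 × 10⁻⁴
Ratio (larger/smaller) = 2.2

The Moon, by a factor of ≈ 2.2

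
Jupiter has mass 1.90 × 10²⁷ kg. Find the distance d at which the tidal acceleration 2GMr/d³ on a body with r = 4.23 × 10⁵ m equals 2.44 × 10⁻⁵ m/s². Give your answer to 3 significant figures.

1.64 × 10⁹ m

2GMr/d³ = a_tidal  ⇒  d = (2GMr / a_tidal)^(1/3)
d = (2 × 6.674×10⁻¹¹ × (1.90 × 10²⁷) × (4.23 × 10⁵) / (2.44 × 10⁻⁵))^(1/3)
  = 1.64 × 10⁹ m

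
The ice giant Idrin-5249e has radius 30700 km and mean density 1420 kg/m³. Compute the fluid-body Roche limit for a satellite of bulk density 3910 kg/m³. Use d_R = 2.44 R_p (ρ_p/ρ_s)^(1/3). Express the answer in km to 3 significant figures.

d_R = 2.44 × 30700 km × (1420/3910)^(1/3)
    = 53400 km

53400 km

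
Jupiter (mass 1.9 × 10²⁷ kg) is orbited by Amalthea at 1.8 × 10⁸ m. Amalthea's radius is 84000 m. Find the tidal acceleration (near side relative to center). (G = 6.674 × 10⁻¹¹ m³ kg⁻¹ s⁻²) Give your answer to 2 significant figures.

The tidal stretch is the gradient of GM/d² times the body's extent r, hence the 1/d³ dependence.
Δg = 2GMr/d³
   = 2 × (6.674 × 10⁻¹¹) × (1.9 × 10²⁷) × (84000) / (1.8 × 10⁸)³
   = 3.7 × 10⁻³ m/s²

3.7 × 10⁻³ m/s²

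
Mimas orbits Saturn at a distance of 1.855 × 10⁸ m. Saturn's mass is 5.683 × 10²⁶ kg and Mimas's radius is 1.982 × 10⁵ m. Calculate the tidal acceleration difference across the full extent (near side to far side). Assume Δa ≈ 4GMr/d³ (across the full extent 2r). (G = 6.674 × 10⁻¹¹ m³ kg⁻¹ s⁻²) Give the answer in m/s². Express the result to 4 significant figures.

4.711 × 10⁻³ m/s²

Near-to-far spans 2r, so the tidal difference is twice the near-to-center value: 4GMr/d³.
a_tidal = 4GMr/d³
        = 4 × (6.674 × 10⁻¹¹) × (5.683 × 10²⁶) × (1.982 × 10⁵) / (1.855 × 10⁸)³
        = 4.711 × 10⁻³ m/s²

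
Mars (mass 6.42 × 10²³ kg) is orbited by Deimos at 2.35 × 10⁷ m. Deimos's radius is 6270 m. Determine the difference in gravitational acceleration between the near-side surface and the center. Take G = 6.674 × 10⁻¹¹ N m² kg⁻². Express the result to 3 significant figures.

4.14 × 10⁻⁵ m/s²

a_tidal = 2GMr/d³
        = 2 × (6.674 × 10⁻¹¹) × (6.42 × 10²³) × (6270) / (2.35 × 10⁷)³
        = 4.14 × 10⁻⁵ m/s²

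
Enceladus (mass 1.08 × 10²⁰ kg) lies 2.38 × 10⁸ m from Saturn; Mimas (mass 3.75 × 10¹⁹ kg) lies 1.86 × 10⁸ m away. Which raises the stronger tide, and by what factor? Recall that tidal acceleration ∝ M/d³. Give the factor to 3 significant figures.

Enceladus, by a factor of ≈ 1.37

Tidal stretch scales as M/d³; compute that for each body.
Enceladus: (1.08 × 10²⁰) / (2.38 × 10⁸)³ = 8.011 × 10⁻⁶
Mimas: (3.75 × 10¹⁹) / (1.86 × 10⁸)³ = 5.828 × 10⁻⁶
Ratio (larger/smaller) = 1.37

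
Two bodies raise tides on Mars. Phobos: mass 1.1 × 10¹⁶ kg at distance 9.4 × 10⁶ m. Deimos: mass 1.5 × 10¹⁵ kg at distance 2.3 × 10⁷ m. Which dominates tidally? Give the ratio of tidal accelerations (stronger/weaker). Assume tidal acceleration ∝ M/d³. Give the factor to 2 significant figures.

The tide-raising term goes as M/d³ (the gradient of a 1/d² field).
Phobos: (1.1 × 10¹⁶) / (9.4 × 10⁶)³ = 1.324 × 10⁻⁵
Deimos: (1.5 × 10¹⁵) / (2.3 × 10⁷)³ = 1.233 × 10⁻⁷
Ratio (larger/smaller) = 110

Phobos, by a factor of ≈ 110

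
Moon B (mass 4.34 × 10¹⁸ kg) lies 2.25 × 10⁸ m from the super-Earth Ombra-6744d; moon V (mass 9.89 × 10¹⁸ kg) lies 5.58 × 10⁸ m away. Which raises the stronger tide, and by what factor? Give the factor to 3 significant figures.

Tidal acceleration ∝ M/d³, so compare M/d³ for each.
Moon B: (4.34 × 10¹⁸) / (2.25 × 10⁸)³ = 3.810 × 10⁻⁷
Moon V: (9.89 × 10¹⁸) / (5.58 × 10⁸)³ = 5.692 × 10⁻⁸
Ratio (larger/smaller) = 6.69

Moon B, by a factor of ≈ 6.69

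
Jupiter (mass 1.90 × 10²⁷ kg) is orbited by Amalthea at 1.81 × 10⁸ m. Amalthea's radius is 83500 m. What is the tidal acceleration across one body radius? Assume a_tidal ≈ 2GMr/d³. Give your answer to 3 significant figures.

3.57 × 10⁻³ m/s²

Since r ≪ d, expand the inverse-square field across one radius to get the leading 2GMr/d³ term.
a_tidal = 2GMr/d³
        = 2 × (6.674 × 10⁻¹¹) × (1.90 × 10²⁷) × (83500) / (1.81 × 10⁸)³
        = 3.57 × 10⁻³ m/s²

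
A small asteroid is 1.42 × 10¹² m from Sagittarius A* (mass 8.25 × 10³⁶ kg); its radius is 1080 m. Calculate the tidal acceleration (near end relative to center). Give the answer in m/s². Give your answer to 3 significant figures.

Δg = 2GMr/d³
   = 2 × (6.674 × 10⁻¹¹) × (8.25 × 10³⁶) × (1080) / (1.42 × 10¹²)³
   = 4.15 × 10⁻⁷ m/s²

4.15 × 10⁻⁷ m/s²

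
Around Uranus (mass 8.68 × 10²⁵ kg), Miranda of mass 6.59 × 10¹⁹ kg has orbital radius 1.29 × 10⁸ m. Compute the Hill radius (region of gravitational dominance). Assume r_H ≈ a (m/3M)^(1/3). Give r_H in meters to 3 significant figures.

8.16 × 10⁵ m

r_H ≈ a (m/3M)^(1/3)
    = (1.29 × 10⁸) × (6.59 × 10¹⁹ / (3 × 8.68 × 10²⁵))^(1/3)
    = 8.16 × 10⁵ m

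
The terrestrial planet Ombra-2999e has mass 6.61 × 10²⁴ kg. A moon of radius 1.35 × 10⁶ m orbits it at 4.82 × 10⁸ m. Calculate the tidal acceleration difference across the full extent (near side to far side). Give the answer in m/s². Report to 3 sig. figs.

2.13 × 10⁻⁵ m/s²

Δa = 4GMr/d³
   = 4 × (6.674 × 10⁻¹¹) × (6.61 × 10²⁴) × (1.35 × 10⁶) / (4.82 × 10⁸)³
   = 2.13 × 10⁻⁵ m/s²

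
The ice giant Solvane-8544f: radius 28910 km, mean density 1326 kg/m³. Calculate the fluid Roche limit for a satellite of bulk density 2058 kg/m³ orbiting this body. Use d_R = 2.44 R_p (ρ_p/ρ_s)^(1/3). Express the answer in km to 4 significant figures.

60930 km

d_R = 2.44 × 28910 km × (1326/2058)^(1/3)
    = 60930 km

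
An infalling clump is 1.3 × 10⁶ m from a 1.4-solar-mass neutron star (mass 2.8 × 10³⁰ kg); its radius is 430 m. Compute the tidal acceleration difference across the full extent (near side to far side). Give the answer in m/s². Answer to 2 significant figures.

a_tidal = 4GMr/d³
        = 4 × (6.674 × 10⁻¹¹) × (2.8 × 10³⁰) × (430) / (1.3 × 10⁶)³
        = 1.5 × 10⁵ m/s²

1.5 × 10⁵ m/s²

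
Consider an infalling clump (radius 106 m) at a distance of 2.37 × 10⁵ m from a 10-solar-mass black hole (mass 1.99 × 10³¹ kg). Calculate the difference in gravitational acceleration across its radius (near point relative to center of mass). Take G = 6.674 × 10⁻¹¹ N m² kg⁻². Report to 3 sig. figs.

2.12 × 10⁷ m/s²

Δg = 2GMr/d³
   = 2 × (6.674 × 10⁻¹¹) × (1.99 × 10³¹) × (106) / (2.37 × 10⁵)³
   = 2.12 × 10⁷ m/s²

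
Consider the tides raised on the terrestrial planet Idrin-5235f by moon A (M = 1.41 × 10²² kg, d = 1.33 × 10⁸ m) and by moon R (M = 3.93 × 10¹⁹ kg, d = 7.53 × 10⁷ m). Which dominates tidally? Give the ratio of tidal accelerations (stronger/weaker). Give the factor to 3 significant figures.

Tidal acceleration ∝ M/d³, so compare M/d³ for each.
Moon A: (1.41 × 10²²) / (1.33 × 10⁸)³ = 5.993 × 10⁻³
Moon R: (3.93 × 10¹⁹) / (7.53 × 10⁷)³ = 9.205 × 10⁻⁵
Ratio (larger/smaller) = 65.1

Moon A, by a factor of ≈ 65.1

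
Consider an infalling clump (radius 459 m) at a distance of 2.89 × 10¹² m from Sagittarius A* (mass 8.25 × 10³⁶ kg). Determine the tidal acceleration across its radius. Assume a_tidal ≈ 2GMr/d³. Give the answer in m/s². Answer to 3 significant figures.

The tidal stretch is the gradient of GM/d² times the body's extent r, hence the 1/d³ dependence.
a_tidal = 2GMr/d³
        = 2 × (6.674 × 10⁻¹¹) × (8.25 × 10³⁶) × (459) / (2.89 × 10¹²)³
        = 2.09 × 10⁻⁸ m/s²

2.09 × 10⁻⁸ m/s²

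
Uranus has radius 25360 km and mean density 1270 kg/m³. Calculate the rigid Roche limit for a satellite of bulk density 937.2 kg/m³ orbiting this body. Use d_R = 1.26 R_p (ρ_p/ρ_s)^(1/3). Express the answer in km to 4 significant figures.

35360 km

d_R = 1.26 × 25360 km × (1270/937.2)^(1/3)
    = 35360 km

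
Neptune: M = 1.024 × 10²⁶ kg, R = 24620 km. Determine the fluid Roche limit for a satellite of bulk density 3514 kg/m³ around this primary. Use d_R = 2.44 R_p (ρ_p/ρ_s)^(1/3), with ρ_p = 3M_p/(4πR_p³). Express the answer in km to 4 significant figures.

ρ_p = 3M_p/(4πR_p³) = 3 × (1.024 × 10²⁶) / (4π × (2.462 × 10⁷ m)³) = 1638 kg/m³
d_R = 2.44 × 24620 km × (1638/3514)^(1/3)
    = 46580 km

46580 km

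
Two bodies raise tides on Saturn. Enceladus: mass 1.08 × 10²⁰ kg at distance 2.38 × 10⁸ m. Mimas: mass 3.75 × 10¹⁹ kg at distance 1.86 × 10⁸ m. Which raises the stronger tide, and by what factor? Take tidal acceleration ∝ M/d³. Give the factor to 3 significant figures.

The tide-raising term goes as M/d³ (the gradient of a 1/d² field).
Enceladus: (1.08 × 10²⁰) / (2.38 × 10⁸)³ = 8.011 × 10⁻⁶
Mimas: (3.75 × 10¹⁹) / (1.86 × 10⁸)³ = 5.828 × 10⁻⁶
Ratio (larger/smaller) = 1.37

Enceladus, by a factor of ≈ 1.37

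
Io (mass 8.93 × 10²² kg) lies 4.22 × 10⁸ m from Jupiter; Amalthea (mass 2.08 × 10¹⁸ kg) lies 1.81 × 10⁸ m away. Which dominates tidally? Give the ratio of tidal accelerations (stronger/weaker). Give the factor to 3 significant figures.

The tide-raising term goes as M/d³ (the gradient of a 1/d² field).
Io: (8.93 × 10²²) / (4.22 × 10⁸)³ = 1.188 × 10⁻³
Amalthea: (2.08 × 10¹⁸) / (1.81 × 10⁸)³ = 3.508 × 10⁻⁷
Ratio (larger/smaller) = 3390

Io, by a factor of ≈ 3390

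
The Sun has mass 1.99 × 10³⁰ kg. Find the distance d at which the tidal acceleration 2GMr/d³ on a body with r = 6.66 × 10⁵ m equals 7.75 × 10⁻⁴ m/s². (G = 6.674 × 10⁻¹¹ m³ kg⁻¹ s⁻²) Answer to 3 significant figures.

2GMr/d³ = a_tidal  ⇒  d = (2GMr / a_tidal)^(1/3)
d = (2 × 6.674×10⁻¹¹ × (1.99 × 10³⁰) × (6.66 × 10⁵) / (7.75 × 10⁻⁴))^(1/3)
  = 6.11 × 10⁹ m

6.11 × 10⁹ m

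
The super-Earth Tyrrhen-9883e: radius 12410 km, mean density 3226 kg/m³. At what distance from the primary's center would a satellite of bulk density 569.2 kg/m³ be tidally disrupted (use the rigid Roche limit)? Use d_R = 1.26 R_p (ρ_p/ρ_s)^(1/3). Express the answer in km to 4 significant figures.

d_R = 1.26 × 12410 km × (3226/569.2)^(1/3)
    = 27880 km

27880 km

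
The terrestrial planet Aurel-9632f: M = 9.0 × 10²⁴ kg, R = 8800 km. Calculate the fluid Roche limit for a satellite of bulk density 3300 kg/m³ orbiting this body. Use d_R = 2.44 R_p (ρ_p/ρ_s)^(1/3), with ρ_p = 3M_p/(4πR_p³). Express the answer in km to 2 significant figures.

ρ_p = 3M_p/(4πR_p³) = 3 × (9.0 × 10²⁴) / (4π × (8.8 × 10⁶ m)³) = 3200 kg/m³
d_R = 2.44 × 8800 km × (3200/3300)^(1/3)
    = 21000 km

21000 km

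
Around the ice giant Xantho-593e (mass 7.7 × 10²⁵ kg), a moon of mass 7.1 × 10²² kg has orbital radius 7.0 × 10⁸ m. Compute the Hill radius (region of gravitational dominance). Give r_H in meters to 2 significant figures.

r_H ≈ a (m/3M)^(1/3)
    = (7.0 × 10⁸) × (7.1 × 10²² / (3 × 7.7 × 10²⁵))^(1/3)
    = 4.7 × 10⁷ m

4.7 × 10⁷ m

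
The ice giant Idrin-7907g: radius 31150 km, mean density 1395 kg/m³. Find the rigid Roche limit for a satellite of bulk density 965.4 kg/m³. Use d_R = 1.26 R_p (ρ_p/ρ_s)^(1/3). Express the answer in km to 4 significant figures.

d_R = 1.26 × 31150 km × (1395/965.4)^(1/3)
    = 44370 km

44370 km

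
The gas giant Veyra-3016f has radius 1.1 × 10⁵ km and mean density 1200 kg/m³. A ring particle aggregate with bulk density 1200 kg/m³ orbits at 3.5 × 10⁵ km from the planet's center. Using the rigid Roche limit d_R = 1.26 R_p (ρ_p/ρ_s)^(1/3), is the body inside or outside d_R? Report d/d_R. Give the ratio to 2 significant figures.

d_R = 1.26 × (1.1 × 10⁵ km) × (1200/1200)^(1/3) = 1.386 × 10⁵ km
d/d_R = (3.5 × 10⁵) / (1.386 × 10⁵) = 2.5
Since d/d_R > 1, the body is outside the Roche limit.

outside; d/d_R ≈ 2.5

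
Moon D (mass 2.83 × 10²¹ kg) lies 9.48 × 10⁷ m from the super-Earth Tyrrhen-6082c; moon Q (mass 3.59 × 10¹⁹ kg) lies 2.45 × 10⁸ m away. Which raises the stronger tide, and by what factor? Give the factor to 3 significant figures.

Moon D, by a factor of ≈ 1360

Tidal stretch scales as M/d³; compute that for each body.
Moon D: (2.83 × 10²¹) / (9.48 × 10⁷)³ = 3.322 × 10⁻³
Moon Q: (3.59 × 10¹⁹) / (2.45 × 10⁸)³ = 2.441 × 10⁻⁶
Ratio (larger/smaller) = 1360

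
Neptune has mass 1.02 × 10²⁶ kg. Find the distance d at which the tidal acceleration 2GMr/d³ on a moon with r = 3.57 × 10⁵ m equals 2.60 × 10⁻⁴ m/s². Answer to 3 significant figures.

2.65 × 10⁸ m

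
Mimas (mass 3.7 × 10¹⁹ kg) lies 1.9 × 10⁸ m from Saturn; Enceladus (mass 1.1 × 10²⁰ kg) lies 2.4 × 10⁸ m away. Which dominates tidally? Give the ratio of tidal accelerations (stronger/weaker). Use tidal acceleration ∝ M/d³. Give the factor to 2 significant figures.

Enceladus, by a factor of ≈ 1.5

Tidal stretch scales as M/d³; compute that for each body.
Mimas: (3.7 × 10¹⁹) / (1.9 × 10⁸)³ = 5.394 × 10⁻⁶
Enceladus: (1.1 × 10²⁰) / (2.4 × 10⁸)³ = 7.957 × 10⁻⁶
Ratio (larger/smaller) = 1.5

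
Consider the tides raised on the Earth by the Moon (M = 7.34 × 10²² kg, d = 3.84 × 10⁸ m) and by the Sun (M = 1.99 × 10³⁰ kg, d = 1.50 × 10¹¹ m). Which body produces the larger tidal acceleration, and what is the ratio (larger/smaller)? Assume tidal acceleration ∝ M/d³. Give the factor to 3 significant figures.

The Moon, by a factor of ≈ 2.20

Compare M/d³ for the two perturbers:
The Moon: (7.34 × 10²²) / (3.84 × 10⁸)³ = 1.296 × 10⁻³
The Sun: (1.99 × 10³⁰) / (1.50 × 10¹¹)³ = 5.896 × 10⁻⁴
Ratio (larger/smaller) = 2.20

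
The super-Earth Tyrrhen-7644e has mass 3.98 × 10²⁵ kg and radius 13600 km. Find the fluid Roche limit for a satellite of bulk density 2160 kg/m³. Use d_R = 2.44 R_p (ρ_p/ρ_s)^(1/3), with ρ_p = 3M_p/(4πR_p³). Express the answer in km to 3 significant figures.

40000 km

ρ_p = 3M_p/(4πR_p³) = 3 × (3.98 × 10²⁵) / (4π × (1.36 × 10⁷ m)³) = 3780 kg/m³
d_R = 2.44 × 13600 km × (3780/2160)^(1/3)
    = 40000 km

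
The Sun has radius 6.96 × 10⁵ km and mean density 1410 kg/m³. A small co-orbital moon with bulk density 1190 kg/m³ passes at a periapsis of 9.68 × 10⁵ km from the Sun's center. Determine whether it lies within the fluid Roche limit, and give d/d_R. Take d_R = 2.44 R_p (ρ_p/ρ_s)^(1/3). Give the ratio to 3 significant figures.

inside; d/d_R ≈ 0.539

d_R = 2.44 × (6.96 × 10⁵ km) × (1410/1190)^(1/3) = 1.797 × 10⁶ km
d/d_R = (9.68 × 10⁵) / (1.797 × 10⁶) = 0.539
Since d/d_R < 1, the body is inside the Roche limit.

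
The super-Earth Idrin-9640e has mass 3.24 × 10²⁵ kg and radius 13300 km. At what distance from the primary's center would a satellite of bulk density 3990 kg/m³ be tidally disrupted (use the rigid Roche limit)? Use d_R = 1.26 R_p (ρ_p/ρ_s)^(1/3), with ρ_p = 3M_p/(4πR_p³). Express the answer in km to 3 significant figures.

15700 km

ρ_p = 3M_p/(4πR_p³) = 3 × (3.24 × 10²⁵) / (4π × (1.33 × 10⁷ m)³) = 3290 kg/m³
d_R = 1.26 × 13300 km × (3290/3990)^(1/3)
    = 15700 km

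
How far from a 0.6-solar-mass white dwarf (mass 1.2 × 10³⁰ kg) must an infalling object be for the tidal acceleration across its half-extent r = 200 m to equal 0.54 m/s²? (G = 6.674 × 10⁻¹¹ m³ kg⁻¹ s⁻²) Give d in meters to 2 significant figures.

3.9 × 10⁷ m

2GMr/d³ = a_tidal  ⇒  d = (2GMr / a_tidal)^(1/3)
d = (2 × 6.674×10⁻¹¹ × (1.2 × 10³⁰) × (200) / (0.54))^(1/3)
  = 3.9 × 10⁷ m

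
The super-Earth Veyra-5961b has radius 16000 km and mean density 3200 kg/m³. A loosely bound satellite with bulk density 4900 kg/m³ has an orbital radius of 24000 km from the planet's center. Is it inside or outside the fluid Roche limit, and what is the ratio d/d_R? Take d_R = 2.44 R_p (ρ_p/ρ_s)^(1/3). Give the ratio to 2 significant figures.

d_R = 2.44 × (16000 km) × (3200/4900)^(1/3) = 33870 km
d/d_R = (24000) / (33870) = 0.71
Since d/d_R < 1, the body is inside the Roche limit.

inside; d/d_R ≈ 0.71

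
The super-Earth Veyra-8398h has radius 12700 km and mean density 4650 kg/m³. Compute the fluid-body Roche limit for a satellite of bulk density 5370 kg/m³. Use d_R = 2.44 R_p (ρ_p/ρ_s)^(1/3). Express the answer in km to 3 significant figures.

d_R = 2.44 × 12700 km × (4650/5370)^(1/3)
    = 29500 km

29500 km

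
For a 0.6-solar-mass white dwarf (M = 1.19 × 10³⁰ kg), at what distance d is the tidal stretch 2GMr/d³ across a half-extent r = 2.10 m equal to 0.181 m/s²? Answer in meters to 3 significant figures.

2GMr/d³ = a_tidal  ⇒  d = (2GMr / a_tidal)^(1/3)
d = (2 × 6.674×10⁻¹¹ × (1.19 × 10³⁰) × (2.10) / (0.181))^(1/3)
  = 1.23 × 10⁷ m

1.23 × 10⁷ m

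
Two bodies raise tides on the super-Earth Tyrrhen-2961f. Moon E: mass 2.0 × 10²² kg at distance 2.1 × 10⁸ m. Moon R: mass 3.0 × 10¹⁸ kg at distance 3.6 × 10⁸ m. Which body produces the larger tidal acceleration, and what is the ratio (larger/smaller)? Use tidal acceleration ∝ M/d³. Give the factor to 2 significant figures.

Moon E, by a factor of ≈ 34000

Tidal acceleration ∝ M/d³, so compare M/d³ for each.
Moon E: (2.0 × 10²²) / (2.1 × 10⁸)³ = 2.160 × 10⁻³
Moon R: (3.0 × 10¹⁸) / (3.6 × 10⁸)³ = 6.430 × 10⁻⁸
Ratio (larger/smaller) = 34000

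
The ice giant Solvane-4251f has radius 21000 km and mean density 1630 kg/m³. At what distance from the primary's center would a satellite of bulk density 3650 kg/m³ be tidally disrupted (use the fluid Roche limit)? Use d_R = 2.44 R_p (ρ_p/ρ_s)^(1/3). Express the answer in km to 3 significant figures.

39200 km

d_R = 2.44 × 21000 km × (1630/3650)^(1/3)
    = 39200 km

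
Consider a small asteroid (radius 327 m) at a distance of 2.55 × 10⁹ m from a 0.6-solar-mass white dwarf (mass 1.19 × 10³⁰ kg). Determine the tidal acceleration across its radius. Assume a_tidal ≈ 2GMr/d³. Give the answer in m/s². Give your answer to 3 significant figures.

3.13 × 10⁻⁶ m/s²

Differencing GM/(d−r)² and GM/d² to first order in r/d gives 2GMr/d³.
Δa = 2GMr/d³
   = 2 × (6.674 × 10⁻¹¹) × (1.19 × 10³⁰) × (327) / (2.55 × 10⁹)³
   = 3.13 × 10⁻⁶ m/s²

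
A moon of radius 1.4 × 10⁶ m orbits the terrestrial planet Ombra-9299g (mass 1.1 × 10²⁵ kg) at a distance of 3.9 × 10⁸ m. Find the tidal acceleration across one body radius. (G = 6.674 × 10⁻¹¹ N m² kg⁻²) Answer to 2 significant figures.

Since r ≪ d, expand the inverse-square field across one radius to get the leading 2GMr/d³ term.
Δa = 2GMr/d³
   = 2 × (6.674 × 10⁻¹¹) × (1.1 × 10²⁵) × (1.4 × 10⁶) / (3.9 × 10⁸)³
   = 3.5 × 10⁻⁵ m/s²

3.5 × 10⁻⁵ m/s²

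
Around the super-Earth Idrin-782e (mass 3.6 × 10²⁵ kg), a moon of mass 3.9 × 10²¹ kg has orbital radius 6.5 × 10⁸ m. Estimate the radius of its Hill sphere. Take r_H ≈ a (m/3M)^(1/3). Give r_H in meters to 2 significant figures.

r_H ≈ a (m/3M)^(1/3)
    = (6.5 × 10⁸) × (3.9 × 10²¹ / (3 × 3.6 × 10²⁵))^(1/3)
    = 2.1 × 10⁷ m

2.1 × 10⁷ m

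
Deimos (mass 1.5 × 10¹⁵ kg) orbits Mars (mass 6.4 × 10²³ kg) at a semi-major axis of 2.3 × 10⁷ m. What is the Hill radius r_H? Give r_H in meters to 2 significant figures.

r_H ≈ a (m/3M)^(1/3)
    = (2.3 × 10⁷) × (1.5 × 10¹⁵ / (3 × 6.4 × 10²³))^(1/3)
    = 2.1 × 10⁴ m

2.1 × 10⁴ m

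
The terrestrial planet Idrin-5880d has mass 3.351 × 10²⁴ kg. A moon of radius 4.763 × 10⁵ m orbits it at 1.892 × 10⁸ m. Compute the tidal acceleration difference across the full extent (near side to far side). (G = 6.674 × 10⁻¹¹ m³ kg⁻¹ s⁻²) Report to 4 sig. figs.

6.291 × 10⁻⁵ m/s²

Differencing GM/(d−r)² and GM/(d+r)² to first order in r/d gives 4GMr/d³.
a_tidal = 4GMr/d³
        = 4 × (6.674 × 10⁻¹¹) × (3.351 × 10²⁴) × (4.763 × 10⁵) / (1.892 × 10⁸)³
        = 6.291 × 10⁻⁵ m/s²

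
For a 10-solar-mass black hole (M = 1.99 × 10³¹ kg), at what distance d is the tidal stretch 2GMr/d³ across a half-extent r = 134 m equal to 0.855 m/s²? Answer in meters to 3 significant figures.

2GMr/d³ = a_tidal  ⇒  d = (2GMr / a_tidal)^(1/3)
d = (2 × 6.674×10⁻¹¹ × (1.99 × 10³¹) × (134) / (0.855))^(1/3)
  = 7.47 × 10⁷ m

7.47 × 10⁷ m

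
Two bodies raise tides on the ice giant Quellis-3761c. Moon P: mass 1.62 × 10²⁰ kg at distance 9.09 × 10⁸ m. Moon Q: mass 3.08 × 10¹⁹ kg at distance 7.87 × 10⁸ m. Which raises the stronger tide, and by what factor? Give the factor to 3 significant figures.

Moon P, by a factor of ≈ 3.41

Tidal acceleration ∝ M/d³, so compare M/d³ for each.
Moon P: (1.62 × 10²⁰) / (9.09 × 10⁸)³ = 2.157 × 10⁻⁷
Moon Q: (3.08 × 10¹⁹) / (7.87 × 10⁸)³ = 6.319 × 10⁻⁸
Ratio (larger/smaller) = 3.41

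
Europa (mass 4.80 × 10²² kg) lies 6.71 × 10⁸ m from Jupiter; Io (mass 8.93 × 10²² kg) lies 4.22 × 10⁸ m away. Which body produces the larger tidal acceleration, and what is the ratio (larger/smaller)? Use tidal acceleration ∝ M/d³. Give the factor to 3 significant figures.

Io, by a factor of ≈ 7.48

The tide-raising term goes as M/d³ (the gradient of a 1/d² field).
Europa: (4.80 × 10²²) / (6.71 × 10⁸)³ = 1.589 × 10⁻⁴
Io: (8.93 × 10²²) / (4.22 × 10⁸)³ = 1.188 × 10⁻³
Ratio (larger/smaller) = 7.48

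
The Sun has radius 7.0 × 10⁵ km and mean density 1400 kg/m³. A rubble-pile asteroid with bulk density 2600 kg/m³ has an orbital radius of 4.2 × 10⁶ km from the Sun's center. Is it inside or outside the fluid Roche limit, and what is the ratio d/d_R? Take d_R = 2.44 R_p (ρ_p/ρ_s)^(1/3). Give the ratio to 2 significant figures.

outside; d/d_R ≈ 3.0

d_R = 2.44 × (7.0 × 10⁵ km) × (1400/2600)^(1/3) = 1.390 × 10⁶ km
d/d_R = (4.2 × 10⁶) / (1.390 × 10⁶) = 3.0
Since d/d_R > 1, the body is outside the Roche limit.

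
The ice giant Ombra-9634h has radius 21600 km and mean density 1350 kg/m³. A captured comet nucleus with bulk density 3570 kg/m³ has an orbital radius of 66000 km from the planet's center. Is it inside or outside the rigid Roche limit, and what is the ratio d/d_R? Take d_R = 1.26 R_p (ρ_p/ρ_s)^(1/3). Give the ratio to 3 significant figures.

d_R = 1.26 × (21600 km) × (1350/3570)^(1/3) = 19680 km
d/d_R = (66000) / (19680) = 3.35
Since d/d_R > 1, the body is outside the Roche limit.

outside; d/d_R ≈ 3.35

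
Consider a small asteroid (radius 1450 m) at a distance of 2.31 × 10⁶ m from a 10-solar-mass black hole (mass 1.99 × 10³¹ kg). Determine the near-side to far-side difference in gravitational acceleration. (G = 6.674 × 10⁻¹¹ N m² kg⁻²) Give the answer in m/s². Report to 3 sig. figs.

6.25 × 10⁵ m/s²

Δa = 4GMr/d³
   = 4 × (6.674 × 10⁻¹¹) × (1.99 × 10³¹) × (1450) / (2.31 × 10⁶)³
   = 6.25 × 10⁵ m/s²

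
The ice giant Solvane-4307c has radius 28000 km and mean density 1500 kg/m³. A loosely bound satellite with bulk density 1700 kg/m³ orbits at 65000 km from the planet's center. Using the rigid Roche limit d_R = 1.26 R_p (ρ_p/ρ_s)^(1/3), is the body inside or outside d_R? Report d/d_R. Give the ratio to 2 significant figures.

outside; d/d_R ≈ 1.9

d_R = 1.26 × (28000 km) × (1500/1700)^(1/3) = 33840 km
d/d_R = (65000) / (33840) = 1.9
Since d/d_R > 1, the body is outside the Roche limit.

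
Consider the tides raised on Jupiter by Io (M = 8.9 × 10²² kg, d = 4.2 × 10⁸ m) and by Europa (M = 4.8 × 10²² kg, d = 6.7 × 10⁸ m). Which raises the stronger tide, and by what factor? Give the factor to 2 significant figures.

Tidal acceleration ∝ M/d³, so compare M/d³ for each.
Io: (8.9 × 10²²) / (4.2 × 10⁸)³ = 1.201 × 10⁻³
Europa: (4.8 × 10²²) / (6.7 × 10⁸)³ = 1.596 × 10⁻⁴
Ratio (larger/smaller) = 7.5

Io, by a factor of ≈ 7.5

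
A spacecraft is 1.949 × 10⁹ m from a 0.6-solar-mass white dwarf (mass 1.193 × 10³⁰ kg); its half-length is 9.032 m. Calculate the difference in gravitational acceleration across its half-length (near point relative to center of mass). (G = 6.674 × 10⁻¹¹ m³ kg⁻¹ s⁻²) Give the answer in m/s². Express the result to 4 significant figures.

Differencing GM/(d−r)² and GM/d² to first order in r/d gives 2GMr/d³.
a_tidal = 2GMr/d³
        = 2 × (6.674 × 10⁻¹¹) × (1.193 × 10³⁰) × (9.032) / (1.949 × 10⁹)³
        = 1.943 × 10⁻⁷ m/s²

1.943 × 10⁻⁷ m/s²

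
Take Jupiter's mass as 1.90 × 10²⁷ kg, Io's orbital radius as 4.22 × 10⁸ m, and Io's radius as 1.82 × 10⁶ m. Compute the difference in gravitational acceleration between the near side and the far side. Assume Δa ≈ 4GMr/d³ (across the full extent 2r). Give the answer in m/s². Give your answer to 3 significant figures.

Δg = 4GMr/d³
   = 4 × (6.674 × 10⁻¹¹) × (1.90 × 10²⁷) × (1.82 × 10⁶) / (4.22 × 10⁸)³
   = 1.23 × 10⁻² m/s²

1.23 × 10⁻² m/s²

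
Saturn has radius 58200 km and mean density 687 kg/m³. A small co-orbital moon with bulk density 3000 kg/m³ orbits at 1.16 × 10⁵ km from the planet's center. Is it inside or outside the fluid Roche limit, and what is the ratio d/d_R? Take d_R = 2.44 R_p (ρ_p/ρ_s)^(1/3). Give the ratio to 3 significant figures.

d_R = 2.44 × (58200 km) × (687/3000)^(1/3) = 86880 km
d/d_R = (1.16 × 10⁵) / (86880) = 1.34
Since d/d_R > 1, the body is outside the Roche limit.

outside; d/d_R ≈ 1.34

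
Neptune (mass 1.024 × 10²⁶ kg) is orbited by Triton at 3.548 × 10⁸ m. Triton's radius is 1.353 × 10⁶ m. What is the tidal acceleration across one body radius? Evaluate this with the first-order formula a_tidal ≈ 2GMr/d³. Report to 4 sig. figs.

Differencing GM/(d−r)² and GM/d² to first order in r/d gives 2GMr/d³.
Δg = 2GMr/d³
   = 2 × (6.674 × 10⁻¹¹) × (1.024 × 10²⁶) × (1.353 × 10⁶) / (3.548 × 10⁸)³
   = 4.141 × 10⁻⁴ m/s²

4.141 × 10⁻⁴ m/s²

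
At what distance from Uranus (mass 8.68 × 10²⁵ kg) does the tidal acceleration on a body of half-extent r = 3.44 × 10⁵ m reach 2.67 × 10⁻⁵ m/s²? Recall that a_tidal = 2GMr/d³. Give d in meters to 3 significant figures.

5.30 × 10⁸ m

2GMr/d³ = a_tidal  ⇒  d = (2GMr / a_tidal)^(1/3)
d = (2 × 6.674×10⁻¹¹ × (8.68 × 10²⁵) × (3.44 × 10⁵) / (2.67 × 10⁻⁵))^(1/3)
  = 5.30 × 10⁸ m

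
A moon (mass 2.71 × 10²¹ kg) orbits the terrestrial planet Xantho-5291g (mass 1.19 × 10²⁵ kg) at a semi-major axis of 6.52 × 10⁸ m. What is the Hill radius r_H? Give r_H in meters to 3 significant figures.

r_H ≈ a (m/3M)^(1/3)
    = (6.52 × 10⁸) × (2.71 × 10²¹ / (3 × 1.19 × 10²⁵))^(1/3)
    = 2.76 × 10⁷ m

2.76 × 10⁷ m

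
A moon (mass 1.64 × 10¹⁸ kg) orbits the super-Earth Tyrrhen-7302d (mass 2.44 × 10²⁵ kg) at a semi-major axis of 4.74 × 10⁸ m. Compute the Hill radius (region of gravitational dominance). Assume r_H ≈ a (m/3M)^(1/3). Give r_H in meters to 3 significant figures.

1.34 × 10⁶ m

r_H ≈ a (m/3M)^(1/3)
    = (4.74 × 10⁸) × (1.64 × 10¹⁸ / (3 × 2.44 × 10²⁵))^(1/3)
    = 1.34 × 10⁶ m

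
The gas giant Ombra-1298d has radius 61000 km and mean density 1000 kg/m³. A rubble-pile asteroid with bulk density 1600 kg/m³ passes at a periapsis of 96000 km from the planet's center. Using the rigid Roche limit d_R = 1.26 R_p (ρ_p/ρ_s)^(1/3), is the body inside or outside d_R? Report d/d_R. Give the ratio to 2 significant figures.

outside; d/d_R ≈ 1.5

d_R = 1.26 × (61000 km) × (1000/1600)^(1/3) = 65710 km
d/d_R = (96000) / (65710) = 1.5
Since d/d_R > 1, the body is outside the Roche limit.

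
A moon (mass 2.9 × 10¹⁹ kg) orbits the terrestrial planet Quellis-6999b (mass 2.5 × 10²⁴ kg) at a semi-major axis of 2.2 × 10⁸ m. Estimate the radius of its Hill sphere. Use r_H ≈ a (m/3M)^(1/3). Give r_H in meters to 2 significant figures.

r_H ≈ a (m/3M)^(1/3)
    = (2.2 × 10⁸) × (2.9 × 10¹⁹ / (3 × 2.5 × 10²⁴))^(1/3)
    = 3.5 × 10⁶ m

3.5 × 10⁶ m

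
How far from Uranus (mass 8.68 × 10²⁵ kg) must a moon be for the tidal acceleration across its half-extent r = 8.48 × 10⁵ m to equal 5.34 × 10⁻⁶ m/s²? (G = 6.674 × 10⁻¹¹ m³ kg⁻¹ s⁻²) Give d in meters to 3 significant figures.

2GMr/d³ = a_tidal  ⇒  d = (2GMr / a_tidal)^(1/3)
d = (2 × 6.674×10⁻¹¹ × (8.68 × 10²⁵) × (8.48 × 10⁵) / (5.34 × 10⁻⁶))^(1/3)
  = 1.23 × 10⁹ m

1.23 × 10⁹ m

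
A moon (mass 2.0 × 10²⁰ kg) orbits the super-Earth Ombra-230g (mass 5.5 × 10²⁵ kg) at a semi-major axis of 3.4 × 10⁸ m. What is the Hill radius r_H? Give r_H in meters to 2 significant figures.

r_H ≈ a (m/3M)^(1/3)
    = (3.4 × 10⁸) × (2.0 × 10²⁰ / (3 × 5.5 × 10²⁵))^(1/3)
    = 3.6 × 10⁶ m

3.6 × 10⁶ m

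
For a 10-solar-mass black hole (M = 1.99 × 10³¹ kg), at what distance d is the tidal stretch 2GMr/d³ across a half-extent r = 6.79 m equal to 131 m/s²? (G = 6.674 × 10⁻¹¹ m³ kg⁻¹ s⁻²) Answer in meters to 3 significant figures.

2GMr/d³ = a_tidal  ⇒  d = (2GMr / a_tidal)^(1/3)
d = (2 × 6.674×10⁻¹¹ × (1.99 × 10³¹) × (6.79) / (131))^(1/3)
  = 5.16 × 10⁶ m

5.16 × 10⁶ m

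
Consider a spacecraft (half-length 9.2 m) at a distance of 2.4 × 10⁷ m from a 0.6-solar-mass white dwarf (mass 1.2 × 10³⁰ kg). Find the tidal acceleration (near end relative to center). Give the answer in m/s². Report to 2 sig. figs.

Δg = 2GMr/d³
   = 2 × (6.674 × 10⁻¹¹) × (1.2 × 10³⁰) × (9.2) / (2.4 × 10⁷)³
   = 1.1 × 10⁻¹ m/s²

1.1 × 10⁻¹ m/s²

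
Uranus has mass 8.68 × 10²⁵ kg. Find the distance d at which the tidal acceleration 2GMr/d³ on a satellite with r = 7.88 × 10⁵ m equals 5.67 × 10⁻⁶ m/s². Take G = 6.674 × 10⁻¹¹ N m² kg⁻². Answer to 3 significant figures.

2GMr/d³ = a_tidal  ⇒  d = (2GMr / a_tidal)^(1/3)
d = (2 × 6.674×10⁻¹¹ × (8.68 × 10²⁵) × (7.88 × 10⁵) / (5.67 × 10⁻⁶))^(1/3)
  = 1.17 × 10⁹ m

1.17 × 10⁹ m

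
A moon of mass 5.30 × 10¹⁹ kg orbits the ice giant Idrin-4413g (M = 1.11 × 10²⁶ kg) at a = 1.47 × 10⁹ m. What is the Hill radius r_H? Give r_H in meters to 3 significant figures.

r_H ≈ a (m/3M)^(1/3)
    = (1.47 × 10⁹) × (5.30 × 10¹⁹ / (3 × 1.11 × 10²⁶))^(1/3)
    = 7.97 × 10⁶ m

7.97 × 10⁶ m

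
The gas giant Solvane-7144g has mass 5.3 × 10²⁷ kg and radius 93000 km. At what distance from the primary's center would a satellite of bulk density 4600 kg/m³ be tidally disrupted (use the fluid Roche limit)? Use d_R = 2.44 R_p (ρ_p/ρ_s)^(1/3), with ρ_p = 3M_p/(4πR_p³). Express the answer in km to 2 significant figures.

ρ_p = 3M_p/(4πR_p³) = 3 × (5.3 × 10²⁷) / (4π × (9.3 × 10⁷ m)³) = 1600 kg/m³
d_R = 2.44 × 93000 km × (1600/4600)^(1/3)
    = 1.6 × 10⁵ km

1.6 × 10⁵ km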